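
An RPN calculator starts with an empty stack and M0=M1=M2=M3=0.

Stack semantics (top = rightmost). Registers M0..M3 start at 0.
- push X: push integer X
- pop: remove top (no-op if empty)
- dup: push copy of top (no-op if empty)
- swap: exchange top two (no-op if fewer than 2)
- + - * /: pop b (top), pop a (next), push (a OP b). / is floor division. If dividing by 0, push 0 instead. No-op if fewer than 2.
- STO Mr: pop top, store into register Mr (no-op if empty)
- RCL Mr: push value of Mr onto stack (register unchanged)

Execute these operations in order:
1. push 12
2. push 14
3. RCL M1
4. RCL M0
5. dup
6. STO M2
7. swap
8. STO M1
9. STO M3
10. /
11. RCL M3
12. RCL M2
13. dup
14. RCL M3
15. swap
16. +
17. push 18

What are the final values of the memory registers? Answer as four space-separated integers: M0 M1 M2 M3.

Answer: 0 0 0 0

Derivation:
After op 1 (push 12): stack=[12] mem=[0,0,0,0]
After op 2 (push 14): stack=[12,14] mem=[0,0,0,0]
After op 3 (RCL M1): stack=[12,14,0] mem=[0,0,0,0]
After op 4 (RCL M0): stack=[12,14,0,0] mem=[0,0,0,0]
After op 5 (dup): stack=[12,14,0,0,0] mem=[0,0,0,0]
After op 6 (STO M2): stack=[12,14,0,0] mem=[0,0,0,0]
After op 7 (swap): stack=[12,14,0,0] mem=[0,0,0,0]
After op 8 (STO M1): stack=[12,14,0] mem=[0,0,0,0]
After op 9 (STO M3): stack=[12,14] mem=[0,0,0,0]
After op 10 (/): stack=[0] mem=[0,0,0,0]
After op 11 (RCL M3): stack=[0,0] mem=[0,0,0,0]
After op 12 (RCL M2): stack=[0,0,0] mem=[0,0,0,0]
After op 13 (dup): stack=[0,0,0,0] mem=[0,0,0,0]
After op 14 (RCL M3): stack=[0,0,0,0,0] mem=[0,0,0,0]
After op 15 (swap): stack=[0,0,0,0,0] mem=[0,0,0,0]
After op 16 (+): stack=[0,0,0,0] mem=[0,0,0,0]
After op 17 (push 18): stack=[0,0,0,0,18] mem=[0,0,0,0]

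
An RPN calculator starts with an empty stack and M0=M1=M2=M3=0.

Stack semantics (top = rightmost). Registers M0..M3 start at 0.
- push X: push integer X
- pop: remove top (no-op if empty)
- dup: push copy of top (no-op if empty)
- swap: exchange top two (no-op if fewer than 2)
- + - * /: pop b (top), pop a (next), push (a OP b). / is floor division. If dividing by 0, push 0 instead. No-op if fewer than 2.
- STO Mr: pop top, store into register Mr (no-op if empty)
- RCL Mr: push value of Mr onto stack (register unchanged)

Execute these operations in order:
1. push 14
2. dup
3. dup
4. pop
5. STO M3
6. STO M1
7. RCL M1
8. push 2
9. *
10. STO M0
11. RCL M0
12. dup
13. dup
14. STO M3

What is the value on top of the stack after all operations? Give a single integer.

After op 1 (push 14): stack=[14] mem=[0,0,0,0]
After op 2 (dup): stack=[14,14] mem=[0,0,0,0]
After op 3 (dup): stack=[14,14,14] mem=[0,0,0,0]
After op 4 (pop): stack=[14,14] mem=[0,0,0,0]
After op 5 (STO M3): stack=[14] mem=[0,0,0,14]
After op 6 (STO M1): stack=[empty] mem=[0,14,0,14]
After op 7 (RCL M1): stack=[14] mem=[0,14,0,14]
After op 8 (push 2): stack=[14,2] mem=[0,14,0,14]
After op 9 (*): stack=[28] mem=[0,14,0,14]
After op 10 (STO M0): stack=[empty] mem=[28,14,0,14]
After op 11 (RCL M0): stack=[28] mem=[28,14,0,14]
After op 12 (dup): stack=[28,28] mem=[28,14,0,14]
After op 13 (dup): stack=[28,28,28] mem=[28,14,0,14]
After op 14 (STO M3): stack=[28,28] mem=[28,14,0,28]

Answer: 28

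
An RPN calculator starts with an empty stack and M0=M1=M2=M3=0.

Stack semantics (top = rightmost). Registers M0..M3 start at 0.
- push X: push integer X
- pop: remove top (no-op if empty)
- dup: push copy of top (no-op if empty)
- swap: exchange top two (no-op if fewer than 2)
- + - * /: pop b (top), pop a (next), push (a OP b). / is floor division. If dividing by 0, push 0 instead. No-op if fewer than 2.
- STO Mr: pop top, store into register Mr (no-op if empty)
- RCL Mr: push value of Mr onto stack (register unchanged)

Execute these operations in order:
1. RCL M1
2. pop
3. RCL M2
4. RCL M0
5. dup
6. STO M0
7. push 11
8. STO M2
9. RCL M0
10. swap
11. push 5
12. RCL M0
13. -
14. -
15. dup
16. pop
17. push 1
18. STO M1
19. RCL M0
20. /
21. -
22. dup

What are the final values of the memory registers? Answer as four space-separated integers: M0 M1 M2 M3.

Answer: 0 1 11 0

Derivation:
After op 1 (RCL M1): stack=[0] mem=[0,0,0,0]
After op 2 (pop): stack=[empty] mem=[0,0,0,0]
After op 3 (RCL M2): stack=[0] mem=[0,0,0,0]
After op 4 (RCL M0): stack=[0,0] mem=[0,0,0,0]
After op 5 (dup): stack=[0,0,0] mem=[0,0,0,0]
After op 6 (STO M0): stack=[0,0] mem=[0,0,0,0]
After op 7 (push 11): stack=[0,0,11] mem=[0,0,0,0]
After op 8 (STO M2): stack=[0,0] mem=[0,0,11,0]
After op 9 (RCL M0): stack=[0,0,0] mem=[0,0,11,0]
After op 10 (swap): stack=[0,0,0] mem=[0,0,11,0]
After op 11 (push 5): stack=[0,0,0,5] mem=[0,0,11,0]
After op 12 (RCL M0): stack=[0,0,0,5,0] mem=[0,0,11,0]
After op 13 (-): stack=[0,0,0,5] mem=[0,0,11,0]
After op 14 (-): stack=[0,0,-5] mem=[0,0,11,0]
After op 15 (dup): stack=[0,0,-5,-5] mem=[0,0,11,0]
After op 16 (pop): stack=[0,0,-5] mem=[0,0,11,0]
After op 17 (push 1): stack=[0,0,-5,1] mem=[0,0,11,0]
After op 18 (STO M1): stack=[0,0,-5] mem=[0,1,11,0]
After op 19 (RCL M0): stack=[0,0,-5,0] mem=[0,1,11,0]
After op 20 (/): stack=[0,0,0] mem=[0,1,11,0]
After op 21 (-): stack=[0,0] mem=[0,1,11,0]
After op 22 (dup): stack=[0,0,0] mem=[0,1,11,0]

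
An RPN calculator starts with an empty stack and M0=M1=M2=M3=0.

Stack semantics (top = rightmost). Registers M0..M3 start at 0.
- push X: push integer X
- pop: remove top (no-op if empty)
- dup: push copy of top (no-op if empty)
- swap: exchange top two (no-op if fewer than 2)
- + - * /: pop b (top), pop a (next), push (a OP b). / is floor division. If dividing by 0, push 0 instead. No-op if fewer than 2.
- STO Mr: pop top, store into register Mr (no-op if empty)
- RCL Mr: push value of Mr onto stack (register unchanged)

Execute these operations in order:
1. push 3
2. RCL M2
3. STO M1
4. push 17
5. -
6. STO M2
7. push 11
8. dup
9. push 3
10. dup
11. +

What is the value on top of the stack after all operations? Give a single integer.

Answer: 6

Derivation:
After op 1 (push 3): stack=[3] mem=[0,0,0,0]
After op 2 (RCL M2): stack=[3,0] mem=[0,0,0,0]
After op 3 (STO M1): stack=[3] mem=[0,0,0,0]
After op 4 (push 17): stack=[3,17] mem=[0,0,0,0]
After op 5 (-): stack=[-14] mem=[0,0,0,0]
After op 6 (STO M2): stack=[empty] mem=[0,0,-14,0]
After op 7 (push 11): stack=[11] mem=[0,0,-14,0]
After op 8 (dup): stack=[11,11] mem=[0,0,-14,0]
After op 9 (push 3): stack=[11,11,3] mem=[0,0,-14,0]
After op 10 (dup): stack=[11,11,3,3] mem=[0,0,-14,0]
After op 11 (+): stack=[11,11,6] mem=[0,0,-14,0]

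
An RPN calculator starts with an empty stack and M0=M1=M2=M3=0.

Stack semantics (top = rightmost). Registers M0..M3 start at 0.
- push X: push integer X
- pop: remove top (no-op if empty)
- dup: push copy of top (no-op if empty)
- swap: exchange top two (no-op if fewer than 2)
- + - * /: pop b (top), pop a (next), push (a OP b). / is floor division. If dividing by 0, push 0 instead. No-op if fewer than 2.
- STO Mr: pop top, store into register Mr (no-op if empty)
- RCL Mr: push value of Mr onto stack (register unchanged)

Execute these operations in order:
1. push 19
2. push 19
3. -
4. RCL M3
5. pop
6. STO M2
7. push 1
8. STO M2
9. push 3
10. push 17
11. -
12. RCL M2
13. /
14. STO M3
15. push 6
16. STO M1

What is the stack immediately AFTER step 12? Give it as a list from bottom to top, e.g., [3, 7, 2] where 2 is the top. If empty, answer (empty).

After op 1 (push 19): stack=[19] mem=[0,0,0,0]
After op 2 (push 19): stack=[19,19] mem=[0,0,0,0]
After op 3 (-): stack=[0] mem=[0,0,0,0]
After op 4 (RCL M3): stack=[0,0] mem=[0,0,0,0]
After op 5 (pop): stack=[0] mem=[0,0,0,0]
After op 6 (STO M2): stack=[empty] mem=[0,0,0,0]
After op 7 (push 1): stack=[1] mem=[0,0,0,0]
After op 8 (STO M2): stack=[empty] mem=[0,0,1,0]
After op 9 (push 3): stack=[3] mem=[0,0,1,0]
After op 10 (push 17): stack=[3,17] mem=[0,0,1,0]
After op 11 (-): stack=[-14] mem=[0,0,1,0]
After op 12 (RCL M2): stack=[-14,1] mem=[0,0,1,0]

[-14, 1]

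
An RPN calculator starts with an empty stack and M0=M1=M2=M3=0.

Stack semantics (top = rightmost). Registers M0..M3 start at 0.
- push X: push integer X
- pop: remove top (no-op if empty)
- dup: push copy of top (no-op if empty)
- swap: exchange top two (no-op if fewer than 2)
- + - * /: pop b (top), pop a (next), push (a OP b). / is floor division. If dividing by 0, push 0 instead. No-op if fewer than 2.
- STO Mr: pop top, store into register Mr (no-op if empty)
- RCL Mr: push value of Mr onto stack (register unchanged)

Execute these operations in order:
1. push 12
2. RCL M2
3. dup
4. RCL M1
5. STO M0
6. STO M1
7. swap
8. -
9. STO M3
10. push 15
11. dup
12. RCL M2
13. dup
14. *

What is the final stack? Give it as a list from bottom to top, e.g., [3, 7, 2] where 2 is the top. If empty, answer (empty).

After op 1 (push 12): stack=[12] mem=[0,0,0,0]
After op 2 (RCL M2): stack=[12,0] mem=[0,0,0,0]
After op 3 (dup): stack=[12,0,0] mem=[0,0,0,0]
After op 4 (RCL M1): stack=[12,0,0,0] mem=[0,0,0,0]
After op 5 (STO M0): stack=[12,0,0] mem=[0,0,0,0]
After op 6 (STO M1): stack=[12,0] mem=[0,0,0,0]
After op 7 (swap): stack=[0,12] mem=[0,0,0,0]
After op 8 (-): stack=[-12] mem=[0,0,0,0]
After op 9 (STO M3): stack=[empty] mem=[0,0,0,-12]
After op 10 (push 15): stack=[15] mem=[0,0,0,-12]
After op 11 (dup): stack=[15,15] mem=[0,0,0,-12]
After op 12 (RCL M2): stack=[15,15,0] mem=[0,0,0,-12]
After op 13 (dup): stack=[15,15,0,0] mem=[0,0,0,-12]
After op 14 (*): stack=[15,15,0] mem=[0,0,0,-12]

Answer: [15, 15, 0]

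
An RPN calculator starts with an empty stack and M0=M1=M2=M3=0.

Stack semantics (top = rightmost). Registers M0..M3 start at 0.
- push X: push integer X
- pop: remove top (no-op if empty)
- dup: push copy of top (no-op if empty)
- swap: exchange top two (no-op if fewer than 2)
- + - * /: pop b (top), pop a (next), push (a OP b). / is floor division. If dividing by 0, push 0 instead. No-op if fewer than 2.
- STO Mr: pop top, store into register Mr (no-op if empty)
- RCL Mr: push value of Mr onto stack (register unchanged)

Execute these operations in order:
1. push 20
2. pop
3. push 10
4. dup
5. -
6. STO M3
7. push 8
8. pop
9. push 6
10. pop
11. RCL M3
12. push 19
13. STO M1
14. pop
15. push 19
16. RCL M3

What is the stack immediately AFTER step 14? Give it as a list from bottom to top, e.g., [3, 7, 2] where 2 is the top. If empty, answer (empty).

After op 1 (push 20): stack=[20] mem=[0,0,0,0]
After op 2 (pop): stack=[empty] mem=[0,0,0,0]
After op 3 (push 10): stack=[10] mem=[0,0,0,0]
After op 4 (dup): stack=[10,10] mem=[0,0,0,0]
After op 5 (-): stack=[0] mem=[0,0,0,0]
After op 6 (STO M3): stack=[empty] mem=[0,0,0,0]
After op 7 (push 8): stack=[8] mem=[0,0,0,0]
After op 8 (pop): stack=[empty] mem=[0,0,0,0]
After op 9 (push 6): stack=[6] mem=[0,0,0,0]
After op 10 (pop): stack=[empty] mem=[0,0,0,0]
After op 11 (RCL M3): stack=[0] mem=[0,0,0,0]
After op 12 (push 19): stack=[0,19] mem=[0,0,0,0]
After op 13 (STO M1): stack=[0] mem=[0,19,0,0]
After op 14 (pop): stack=[empty] mem=[0,19,0,0]

(empty)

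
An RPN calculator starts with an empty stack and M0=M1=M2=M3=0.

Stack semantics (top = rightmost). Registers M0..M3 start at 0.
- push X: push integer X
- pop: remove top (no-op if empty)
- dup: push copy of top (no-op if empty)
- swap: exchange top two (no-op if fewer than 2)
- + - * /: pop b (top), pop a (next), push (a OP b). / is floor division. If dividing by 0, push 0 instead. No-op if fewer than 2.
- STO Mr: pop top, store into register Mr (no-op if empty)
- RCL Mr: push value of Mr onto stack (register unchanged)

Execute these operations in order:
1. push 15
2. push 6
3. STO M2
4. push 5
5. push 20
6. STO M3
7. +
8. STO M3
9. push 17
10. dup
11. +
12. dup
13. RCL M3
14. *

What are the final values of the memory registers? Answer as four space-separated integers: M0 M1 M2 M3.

After op 1 (push 15): stack=[15] mem=[0,0,0,0]
After op 2 (push 6): stack=[15,6] mem=[0,0,0,0]
After op 3 (STO M2): stack=[15] mem=[0,0,6,0]
After op 4 (push 5): stack=[15,5] mem=[0,0,6,0]
After op 5 (push 20): stack=[15,5,20] mem=[0,0,6,0]
After op 6 (STO M3): stack=[15,5] mem=[0,0,6,20]
After op 7 (+): stack=[20] mem=[0,0,6,20]
After op 8 (STO M3): stack=[empty] mem=[0,0,6,20]
After op 9 (push 17): stack=[17] mem=[0,0,6,20]
After op 10 (dup): stack=[17,17] mem=[0,0,6,20]
After op 11 (+): stack=[34] mem=[0,0,6,20]
After op 12 (dup): stack=[34,34] mem=[0,0,6,20]
After op 13 (RCL M3): stack=[34,34,20] mem=[0,0,6,20]
After op 14 (*): stack=[34,680] mem=[0,0,6,20]

Answer: 0 0 6 20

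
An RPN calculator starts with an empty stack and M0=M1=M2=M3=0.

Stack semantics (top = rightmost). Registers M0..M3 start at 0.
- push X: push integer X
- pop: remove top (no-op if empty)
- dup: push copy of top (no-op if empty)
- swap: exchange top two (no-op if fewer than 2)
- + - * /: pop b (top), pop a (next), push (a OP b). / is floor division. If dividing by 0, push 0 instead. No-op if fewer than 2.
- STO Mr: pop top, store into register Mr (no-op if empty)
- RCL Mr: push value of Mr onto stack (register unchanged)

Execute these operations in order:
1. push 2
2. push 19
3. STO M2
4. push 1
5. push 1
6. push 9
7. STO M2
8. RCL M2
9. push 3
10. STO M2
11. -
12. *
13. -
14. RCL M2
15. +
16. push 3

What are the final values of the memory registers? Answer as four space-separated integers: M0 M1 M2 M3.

Answer: 0 0 3 0

Derivation:
After op 1 (push 2): stack=[2] mem=[0,0,0,0]
After op 2 (push 19): stack=[2,19] mem=[0,0,0,0]
After op 3 (STO M2): stack=[2] mem=[0,0,19,0]
After op 4 (push 1): stack=[2,1] mem=[0,0,19,0]
After op 5 (push 1): stack=[2,1,1] mem=[0,0,19,0]
After op 6 (push 9): stack=[2,1,1,9] mem=[0,0,19,0]
After op 7 (STO M2): stack=[2,1,1] mem=[0,0,9,0]
After op 8 (RCL M2): stack=[2,1,1,9] mem=[0,0,9,0]
After op 9 (push 3): stack=[2,1,1,9,3] mem=[0,0,9,0]
After op 10 (STO M2): stack=[2,1,1,9] mem=[0,0,3,0]
After op 11 (-): stack=[2,1,-8] mem=[0,0,3,0]
After op 12 (*): stack=[2,-8] mem=[0,0,3,0]
After op 13 (-): stack=[10] mem=[0,0,3,0]
After op 14 (RCL M2): stack=[10,3] mem=[0,0,3,0]
After op 15 (+): stack=[13] mem=[0,0,3,0]
After op 16 (push 3): stack=[13,3] mem=[0,0,3,0]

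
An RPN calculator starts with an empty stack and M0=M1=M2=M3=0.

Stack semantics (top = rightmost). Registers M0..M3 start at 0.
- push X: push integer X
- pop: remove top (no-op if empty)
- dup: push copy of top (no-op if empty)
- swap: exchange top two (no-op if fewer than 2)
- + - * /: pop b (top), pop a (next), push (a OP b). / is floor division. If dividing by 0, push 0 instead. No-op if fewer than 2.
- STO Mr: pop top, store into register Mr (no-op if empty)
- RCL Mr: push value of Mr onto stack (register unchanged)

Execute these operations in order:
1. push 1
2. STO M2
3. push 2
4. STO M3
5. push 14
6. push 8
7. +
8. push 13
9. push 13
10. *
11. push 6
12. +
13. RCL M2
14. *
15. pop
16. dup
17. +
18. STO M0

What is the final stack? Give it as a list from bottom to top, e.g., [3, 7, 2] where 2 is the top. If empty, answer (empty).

After op 1 (push 1): stack=[1] mem=[0,0,0,0]
After op 2 (STO M2): stack=[empty] mem=[0,0,1,0]
After op 3 (push 2): stack=[2] mem=[0,0,1,0]
After op 4 (STO M3): stack=[empty] mem=[0,0,1,2]
After op 5 (push 14): stack=[14] mem=[0,0,1,2]
After op 6 (push 8): stack=[14,8] mem=[0,0,1,2]
After op 7 (+): stack=[22] mem=[0,0,1,2]
After op 8 (push 13): stack=[22,13] mem=[0,0,1,2]
After op 9 (push 13): stack=[22,13,13] mem=[0,0,1,2]
After op 10 (*): stack=[22,169] mem=[0,0,1,2]
After op 11 (push 6): stack=[22,169,6] mem=[0,0,1,2]
After op 12 (+): stack=[22,175] mem=[0,0,1,2]
After op 13 (RCL M2): stack=[22,175,1] mem=[0,0,1,2]
After op 14 (*): stack=[22,175] mem=[0,0,1,2]
After op 15 (pop): stack=[22] mem=[0,0,1,2]
After op 16 (dup): stack=[22,22] mem=[0,0,1,2]
After op 17 (+): stack=[44] mem=[0,0,1,2]
After op 18 (STO M0): stack=[empty] mem=[44,0,1,2]

Answer: (empty)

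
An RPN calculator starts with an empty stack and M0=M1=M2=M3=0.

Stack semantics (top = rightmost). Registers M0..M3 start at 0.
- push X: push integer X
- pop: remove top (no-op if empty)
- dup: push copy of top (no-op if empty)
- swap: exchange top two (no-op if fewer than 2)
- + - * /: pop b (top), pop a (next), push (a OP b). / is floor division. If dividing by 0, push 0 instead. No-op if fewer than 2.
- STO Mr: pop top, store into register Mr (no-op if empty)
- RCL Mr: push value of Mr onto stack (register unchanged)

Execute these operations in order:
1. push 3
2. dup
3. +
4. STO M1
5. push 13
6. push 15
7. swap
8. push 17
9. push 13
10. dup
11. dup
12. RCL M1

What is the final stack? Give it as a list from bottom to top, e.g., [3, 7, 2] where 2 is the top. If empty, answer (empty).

Answer: [15, 13, 17, 13, 13, 13, 6]

Derivation:
After op 1 (push 3): stack=[3] mem=[0,0,0,0]
After op 2 (dup): stack=[3,3] mem=[0,0,0,0]
After op 3 (+): stack=[6] mem=[0,0,0,0]
After op 4 (STO M1): stack=[empty] mem=[0,6,0,0]
After op 5 (push 13): stack=[13] mem=[0,6,0,0]
After op 6 (push 15): stack=[13,15] mem=[0,6,0,0]
After op 7 (swap): stack=[15,13] mem=[0,6,0,0]
After op 8 (push 17): stack=[15,13,17] mem=[0,6,0,0]
After op 9 (push 13): stack=[15,13,17,13] mem=[0,6,0,0]
After op 10 (dup): stack=[15,13,17,13,13] mem=[0,6,0,0]
After op 11 (dup): stack=[15,13,17,13,13,13] mem=[0,6,0,0]
After op 12 (RCL M1): stack=[15,13,17,13,13,13,6] mem=[0,6,0,0]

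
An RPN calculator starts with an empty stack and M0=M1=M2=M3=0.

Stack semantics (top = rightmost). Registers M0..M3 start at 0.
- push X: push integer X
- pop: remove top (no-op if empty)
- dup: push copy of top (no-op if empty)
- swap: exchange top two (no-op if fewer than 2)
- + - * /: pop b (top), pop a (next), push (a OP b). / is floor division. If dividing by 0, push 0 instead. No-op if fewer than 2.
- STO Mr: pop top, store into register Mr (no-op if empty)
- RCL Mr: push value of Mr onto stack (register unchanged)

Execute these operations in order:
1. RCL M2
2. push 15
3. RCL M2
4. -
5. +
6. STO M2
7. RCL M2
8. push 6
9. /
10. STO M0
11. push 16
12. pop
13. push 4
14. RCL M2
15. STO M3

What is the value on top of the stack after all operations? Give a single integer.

Answer: 4

Derivation:
After op 1 (RCL M2): stack=[0] mem=[0,0,0,0]
After op 2 (push 15): stack=[0,15] mem=[0,0,0,0]
After op 3 (RCL M2): stack=[0,15,0] mem=[0,0,0,0]
After op 4 (-): stack=[0,15] mem=[0,0,0,0]
After op 5 (+): stack=[15] mem=[0,0,0,0]
After op 6 (STO M2): stack=[empty] mem=[0,0,15,0]
After op 7 (RCL M2): stack=[15] mem=[0,0,15,0]
After op 8 (push 6): stack=[15,6] mem=[0,0,15,0]
After op 9 (/): stack=[2] mem=[0,0,15,0]
After op 10 (STO M0): stack=[empty] mem=[2,0,15,0]
After op 11 (push 16): stack=[16] mem=[2,0,15,0]
After op 12 (pop): stack=[empty] mem=[2,0,15,0]
After op 13 (push 4): stack=[4] mem=[2,0,15,0]
After op 14 (RCL M2): stack=[4,15] mem=[2,0,15,0]
After op 15 (STO M3): stack=[4] mem=[2,0,15,15]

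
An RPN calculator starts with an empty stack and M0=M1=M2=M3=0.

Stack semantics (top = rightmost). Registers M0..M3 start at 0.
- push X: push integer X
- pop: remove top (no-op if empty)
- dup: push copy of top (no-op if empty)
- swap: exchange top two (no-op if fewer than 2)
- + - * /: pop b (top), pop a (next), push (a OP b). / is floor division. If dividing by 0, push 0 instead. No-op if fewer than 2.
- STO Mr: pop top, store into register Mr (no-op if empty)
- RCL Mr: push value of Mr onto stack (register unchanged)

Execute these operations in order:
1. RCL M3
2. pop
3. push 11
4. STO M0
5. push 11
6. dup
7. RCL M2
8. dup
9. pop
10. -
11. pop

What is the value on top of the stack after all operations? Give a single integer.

After op 1 (RCL M3): stack=[0] mem=[0,0,0,0]
After op 2 (pop): stack=[empty] mem=[0,0,0,0]
After op 3 (push 11): stack=[11] mem=[0,0,0,0]
After op 4 (STO M0): stack=[empty] mem=[11,0,0,0]
After op 5 (push 11): stack=[11] mem=[11,0,0,0]
After op 6 (dup): stack=[11,11] mem=[11,0,0,0]
After op 7 (RCL M2): stack=[11,11,0] mem=[11,0,0,0]
After op 8 (dup): stack=[11,11,0,0] mem=[11,0,0,0]
After op 9 (pop): stack=[11,11,0] mem=[11,0,0,0]
After op 10 (-): stack=[11,11] mem=[11,0,0,0]
After op 11 (pop): stack=[11] mem=[11,0,0,0]

Answer: 11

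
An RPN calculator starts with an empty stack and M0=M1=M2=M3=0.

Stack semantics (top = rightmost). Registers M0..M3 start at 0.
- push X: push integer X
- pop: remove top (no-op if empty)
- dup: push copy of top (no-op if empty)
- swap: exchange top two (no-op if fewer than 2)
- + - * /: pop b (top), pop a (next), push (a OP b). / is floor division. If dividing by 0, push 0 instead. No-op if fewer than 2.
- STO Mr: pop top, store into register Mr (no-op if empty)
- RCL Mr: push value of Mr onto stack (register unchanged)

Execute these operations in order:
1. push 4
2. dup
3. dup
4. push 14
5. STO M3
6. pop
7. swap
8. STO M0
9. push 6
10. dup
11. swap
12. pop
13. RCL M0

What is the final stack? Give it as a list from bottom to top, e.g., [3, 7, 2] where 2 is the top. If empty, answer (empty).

After op 1 (push 4): stack=[4] mem=[0,0,0,0]
After op 2 (dup): stack=[4,4] mem=[0,0,0,0]
After op 3 (dup): stack=[4,4,4] mem=[0,0,0,0]
After op 4 (push 14): stack=[4,4,4,14] mem=[0,0,0,0]
After op 5 (STO M3): stack=[4,4,4] mem=[0,0,0,14]
After op 6 (pop): stack=[4,4] mem=[0,0,0,14]
After op 7 (swap): stack=[4,4] mem=[0,0,0,14]
After op 8 (STO M0): stack=[4] mem=[4,0,0,14]
After op 9 (push 6): stack=[4,6] mem=[4,0,0,14]
After op 10 (dup): stack=[4,6,6] mem=[4,0,0,14]
After op 11 (swap): stack=[4,6,6] mem=[4,0,0,14]
After op 12 (pop): stack=[4,6] mem=[4,0,0,14]
After op 13 (RCL M0): stack=[4,6,4] mem=[4,0,0,14]

Answer: [4, 6, 4]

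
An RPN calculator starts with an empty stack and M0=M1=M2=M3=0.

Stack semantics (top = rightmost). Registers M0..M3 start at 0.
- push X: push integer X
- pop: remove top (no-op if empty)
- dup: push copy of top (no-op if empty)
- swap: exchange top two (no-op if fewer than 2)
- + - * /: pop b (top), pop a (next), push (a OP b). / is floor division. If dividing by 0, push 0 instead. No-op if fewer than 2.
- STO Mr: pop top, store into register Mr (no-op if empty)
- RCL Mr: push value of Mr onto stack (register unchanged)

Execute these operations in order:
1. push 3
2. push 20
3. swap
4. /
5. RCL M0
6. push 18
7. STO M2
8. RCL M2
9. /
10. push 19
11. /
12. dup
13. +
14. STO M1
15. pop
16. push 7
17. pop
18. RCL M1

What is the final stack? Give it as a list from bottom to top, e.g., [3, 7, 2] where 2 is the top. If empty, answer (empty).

Answer: [0]

Derivation:
After op 1 (push 3): stack=[3] mem=[0,0,0,0]
After op 2 (push 20): stack=[3,20] mem=[0,0,0,0]
After op 3 (swap): stack=[20,3] mem=[0,0,0,0]
After op 4 (/): stack=[6] mem=[0,0,0,0]
After op 5 (RCL M0): stack=[6,0] mem=[0,0,0,0]
After op 6 (push 18): stack=[6,0,18] mem=[0,0,0,0]
After op 7 (STO M2): stack=[6,0] mem=[0,0,18,0]
After op 8 (RCL M2): stack=[6,0,18] mem=[0,0,18,0]
After op 9 (/): stack=[6,0] mem=[0,0,18,0]
After op 10 (push 19): stack=[6,0,19] mem=[0,0,18,0]
After op 11 (/): stack=[6,0] mem=[0,0,18,0]
After op 12 (dup): stack=[6,0,0] mem=[0,0,18,0]
After op 13 (+): stack=[6,0] mem=[0,0,18,0]
After op 14 (STO M1): stack=[6] mem=[0,0,18,0]
After op 15 (pop): stack=[empty] mem=[0,0,18,0]
After op 16 (push 7): stack=[7] mem=[0,0,18,0]
After op 17 (pop): stack=[empty] mem=[0,0,18,0]
After op 18 (RCL M1): stack=[0] mem=[0,0,18,0]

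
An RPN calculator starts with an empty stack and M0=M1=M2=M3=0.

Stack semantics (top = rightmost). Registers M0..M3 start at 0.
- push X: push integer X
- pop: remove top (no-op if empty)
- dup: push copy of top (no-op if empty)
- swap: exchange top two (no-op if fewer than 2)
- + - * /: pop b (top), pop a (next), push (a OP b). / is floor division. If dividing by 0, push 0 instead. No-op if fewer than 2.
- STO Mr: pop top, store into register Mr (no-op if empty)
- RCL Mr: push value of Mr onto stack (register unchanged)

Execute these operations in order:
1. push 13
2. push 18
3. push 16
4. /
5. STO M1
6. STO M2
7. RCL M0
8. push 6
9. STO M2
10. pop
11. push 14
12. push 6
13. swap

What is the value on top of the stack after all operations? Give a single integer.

Answer: 14

Derivation:
After op 1 (push 13): stack=[13] mem=[0,0,0,0]
After op 2 (push 18): stack=[13,18] mem=[0,0,0,0]
After op 3 (push 16): stack=[13,18,16] mem=[0,0,0,0]
After op 4 (/): stack=[13,1] mem=[0,0,0,0]
After op 5 (STO M1): stack=[13] mem=[0,1,0,0]
After op 6 (STO M2): stack=[empty] mem=[0,1,13,0]
After op 7 (RCL M0): stack=[0] mem=[0,1,13,0]
After op 8 (push 6): stack=[0,6] mem=[0,1,13,0]
After op 9 (STO M2): stack=[0] mem=[0,1,6,0]
After op 10 (pop): stack=[empty] mem=[0,1,6,0]
After op 11 (push 14): stack=[14] mem=[0,1,6,0]
After op 12 (push 6): stack=[14,6] mem=[0,1,6,0]
After op 13 (swap): stack=[6,14] mem=[0,1,6,0]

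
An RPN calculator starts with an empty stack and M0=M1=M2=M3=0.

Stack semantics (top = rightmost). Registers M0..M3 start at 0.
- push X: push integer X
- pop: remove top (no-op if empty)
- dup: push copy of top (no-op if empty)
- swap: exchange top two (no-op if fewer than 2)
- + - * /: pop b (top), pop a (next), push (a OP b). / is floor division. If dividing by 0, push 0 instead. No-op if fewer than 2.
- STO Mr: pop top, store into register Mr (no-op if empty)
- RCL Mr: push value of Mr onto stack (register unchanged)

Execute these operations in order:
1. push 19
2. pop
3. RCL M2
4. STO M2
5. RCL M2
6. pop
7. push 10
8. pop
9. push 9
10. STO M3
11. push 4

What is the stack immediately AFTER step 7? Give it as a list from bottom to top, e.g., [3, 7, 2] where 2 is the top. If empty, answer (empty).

After op 1 (push 19): stack=[19] mem=[0,0,0,0]
After op 2 (pop): stack=[empty] mem=[0,0,0,0]
After op 3 (RCL M2): stack=[0] mem=[0,0,0,0]
After op 4 (STO M2): stack=[empty] mem=[0,0,0,0]
After op 5 (RCL M2): stack=[0] mem=[0,0,0,0]
After op 6 (pop): stack=[empty] mem=[0,0,0,0]
After op 7 (push 10): stack=[10] mem=[0,0,0,0]

[10]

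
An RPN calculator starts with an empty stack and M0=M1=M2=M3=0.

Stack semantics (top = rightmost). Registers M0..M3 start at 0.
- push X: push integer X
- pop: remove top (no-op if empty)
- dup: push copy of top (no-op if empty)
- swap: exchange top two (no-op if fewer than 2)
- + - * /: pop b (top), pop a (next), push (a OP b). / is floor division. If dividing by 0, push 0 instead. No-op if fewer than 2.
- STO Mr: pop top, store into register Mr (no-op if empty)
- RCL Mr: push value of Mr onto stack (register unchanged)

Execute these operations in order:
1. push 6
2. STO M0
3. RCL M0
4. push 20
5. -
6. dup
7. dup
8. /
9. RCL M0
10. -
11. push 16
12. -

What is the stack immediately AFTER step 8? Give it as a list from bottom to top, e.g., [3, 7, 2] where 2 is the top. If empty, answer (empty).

After op 1 (push 6): stack=[6] mem=[0,0,0,0]
After op 2 (STO M0): stack=[empty] mem=[6,0,0,0]
After op 3 (RCL M0): stack=[6] mem=[6,0,0,0]
After op 4 (push 20): stack=[6,20] mem=[6,0,0,0]
After op 5 (-): stack=[-14] mem=[6,0,0,0]
After op 6 (dup): stack=[-14,-14] mem=[6,0,0,0]
After op 7 (dup): stack=[-14,-14,-14] mem=[6,0,0,0]
After op 8 (/): stack=[-14,1] mem=[6,0,0,0]

[-14, 1]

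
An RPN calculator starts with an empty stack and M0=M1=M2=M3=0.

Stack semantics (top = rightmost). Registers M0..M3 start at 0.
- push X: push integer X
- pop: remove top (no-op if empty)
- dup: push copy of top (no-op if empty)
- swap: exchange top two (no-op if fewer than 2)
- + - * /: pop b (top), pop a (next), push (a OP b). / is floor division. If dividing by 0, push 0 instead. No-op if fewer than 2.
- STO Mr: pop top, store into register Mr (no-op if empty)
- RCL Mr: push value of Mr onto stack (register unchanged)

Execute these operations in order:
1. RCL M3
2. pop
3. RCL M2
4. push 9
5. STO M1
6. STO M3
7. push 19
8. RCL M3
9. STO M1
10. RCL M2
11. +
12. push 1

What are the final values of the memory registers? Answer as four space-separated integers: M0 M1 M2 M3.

After op 1 (RCL M3): stack=[0] mem=[0,0,0,0]
After op 2 (pop): stack=[empty] mem=[0,0,0,0]
After op 3 (RCL M2): stack=[0] mem=[0,0,0,0]
After op 4 (push 9): stack=[0,9] mem=[0,0,0,0]
After op 5 (STO M1): stack=[0] mem=[0,9,0,0]
After op 6 (STO M3): stack=[empty] mem=[0,9,0,0]
After op 7 (push 19): stack=[19] mem=[0,9,0,0]
After op 8 (RCL M3): stack=[19,0] mem=[0,9,0,0]
After op 9 (STO M1): stack=[19] mem=[0,0,0,0]
After op 10 (RCL M2): stack=[19,0] mem=[0,0,0,0]
After op 11 (+): stack=[19] mem=[0,0,0,0]
After op 12 (push 1): stack=[19,1] mem=[0,0,0,0]

Answer: 0 0 0 0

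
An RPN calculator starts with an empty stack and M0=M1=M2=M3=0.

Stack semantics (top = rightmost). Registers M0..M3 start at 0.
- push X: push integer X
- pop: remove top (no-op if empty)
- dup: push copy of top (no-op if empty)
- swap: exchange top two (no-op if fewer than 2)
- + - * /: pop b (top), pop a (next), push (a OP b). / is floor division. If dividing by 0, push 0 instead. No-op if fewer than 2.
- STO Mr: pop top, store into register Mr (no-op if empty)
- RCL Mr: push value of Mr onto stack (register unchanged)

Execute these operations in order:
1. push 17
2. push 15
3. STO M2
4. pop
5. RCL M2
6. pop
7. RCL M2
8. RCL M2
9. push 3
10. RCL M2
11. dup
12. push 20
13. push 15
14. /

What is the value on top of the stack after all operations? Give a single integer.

Answer: 1

Derivation:
After op 1 (push 17): stack=[17] mem=[0,0,0,0]
After op 2 (push 15): stack=[17,15] mem=[0,0,0,0]
After op 3 (STO M2): stack=[17] mem=[0,0,15,0]
After op 4 (pop): stack=[empty] mem=[0,0,15,0]
After op 5 (RCL M2): stack=[15] mem=[0,0,15,0]
After op 6 (pop): stack=[empty] mem=[0,0,15,0]
After op 7 (RCL M2): stack=[15] mem=[0,0,15,0]
After op 8 (RCL M2): stack=[15,15] mem=[0,0,15,0]
After op 9 (push 3): stack=[15,15,3] mem=[0,0,15,0]
After op 10 (RCL M2): stack=[15,15,3,15] mem=[0,0,15,0]
After op 11 (dup): stack=[15,15,3,15,15] mem=[0,0,15,0]
After op 12 (push 20): stack=[15,15,3,15,15,20] mem=[0,0,15,0]
After op 13 (push 15): stack=[15,15,3,15,15,20,15] mem=[0,0,15,0]
After op 14 (/): stack=[15,15,3,15,15,1] mem=[0,0,15,0]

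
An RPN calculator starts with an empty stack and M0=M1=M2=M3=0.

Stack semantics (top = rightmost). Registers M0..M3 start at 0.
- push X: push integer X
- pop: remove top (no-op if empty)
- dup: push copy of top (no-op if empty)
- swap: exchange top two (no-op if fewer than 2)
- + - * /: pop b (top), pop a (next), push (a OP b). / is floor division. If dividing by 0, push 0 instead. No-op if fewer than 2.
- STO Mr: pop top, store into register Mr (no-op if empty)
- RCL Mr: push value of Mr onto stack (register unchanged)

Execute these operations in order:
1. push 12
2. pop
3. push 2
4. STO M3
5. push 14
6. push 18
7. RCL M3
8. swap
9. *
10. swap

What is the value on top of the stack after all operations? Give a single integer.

Answer: 14

Derivation:
After op 1 (push 12): stack=[12] mem=[0,0,0,0]
After op 2 (pop): stack=[empty] mem=[0,0,0,0]
After op 3 (push 2): stack=[2] mem=[0,0,0,0]
After op 4 (STO M3): stack=[empty] mem=[0,0,0,2]
After op 5 (push 14): stack=[14] mem=[0,0,0,2]
After op 6 (push 18): stack=[14,18] mem=[0,0,0,2]
After op 7 (RCL M3): stack=[14,18,2] mem=[0,0,0,2]
After op 8 (swap): stack=[14,2,18] mem=[0,0,0,2]
After op 9 (*): stack=[14,36] mem=[0,0,0,2]
After op 10 (swap): stack=[36,14] mem=[0,0,0,2]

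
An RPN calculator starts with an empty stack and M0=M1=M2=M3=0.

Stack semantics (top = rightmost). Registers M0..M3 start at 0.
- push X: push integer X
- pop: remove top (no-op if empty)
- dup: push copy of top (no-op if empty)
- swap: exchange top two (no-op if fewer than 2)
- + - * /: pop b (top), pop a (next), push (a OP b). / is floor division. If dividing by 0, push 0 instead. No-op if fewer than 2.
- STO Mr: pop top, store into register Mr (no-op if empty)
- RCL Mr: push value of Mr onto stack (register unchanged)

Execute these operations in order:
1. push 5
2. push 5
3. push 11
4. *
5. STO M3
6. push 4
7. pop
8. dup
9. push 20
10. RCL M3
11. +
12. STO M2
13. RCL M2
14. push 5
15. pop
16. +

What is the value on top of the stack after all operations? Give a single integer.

Answer: 80

Derivation:
After op 1 (push 5): stack=[5] mem=[0,0,0,0]
After op 2 (push 5): stack=[5,5] mem=[0,0,0,0]
After op 3 (push 11): stack=[5,5,11] mem=[0,0,0,0]
After op 4 (*): stack=[5,55] mem=[0,0,0,0]
After op 5 (STO M3): stack=[5] mem=[0,0,0,55]
After op 6 (push 4): stack=[5,4] mem=[0,0,0,55]
After op 7 (pop): stack=[5] mem=[0,0,0,55]
After op 8 (dup): stack=[5,5] mem=[0,0,0,55]
After op 9 (push 20): stack=[5,5,20] mem=[0,0,0,55]
After op 10 (RCL M3): stack=[5,5,20,55] mem=[0,0,0,55]
After op 11 (+): stack=[5,5,75] mem=[0,0,0,55]
After op 12 (STO M2): stack=[5,5] mem=[0,0,75,55]
After op 13 (RCL M2): stack=[5,5,75] mem=[0,0,75,55]
After op 14 (push 5): stack=[5,5,75,5] mem=[0,0,75,55]
After op 15 (pop): stack=[5,5,75] mem=[0,0,75,55]
After op 16 (+): stack=[5,80] mem=[0,0,75,55]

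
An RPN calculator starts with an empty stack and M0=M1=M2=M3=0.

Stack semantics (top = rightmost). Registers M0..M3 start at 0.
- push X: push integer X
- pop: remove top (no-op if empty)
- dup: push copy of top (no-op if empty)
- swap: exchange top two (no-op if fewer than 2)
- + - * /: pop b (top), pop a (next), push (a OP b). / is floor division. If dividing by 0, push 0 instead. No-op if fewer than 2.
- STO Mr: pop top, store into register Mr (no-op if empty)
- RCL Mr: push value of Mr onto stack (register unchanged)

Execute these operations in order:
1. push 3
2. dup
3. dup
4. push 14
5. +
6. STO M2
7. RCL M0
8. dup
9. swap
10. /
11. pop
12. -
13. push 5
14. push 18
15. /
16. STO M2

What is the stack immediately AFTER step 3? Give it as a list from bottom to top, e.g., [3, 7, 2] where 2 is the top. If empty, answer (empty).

After op 1 (push 3): stack=[3] mem=[0,0,0,0]
After op 2 (dup): stack=[3,3] mem=[0,0,0,0]
After op 3 (dup): stack=[3,3,3] mem=[0,0,0,0]

[3, 3, 3]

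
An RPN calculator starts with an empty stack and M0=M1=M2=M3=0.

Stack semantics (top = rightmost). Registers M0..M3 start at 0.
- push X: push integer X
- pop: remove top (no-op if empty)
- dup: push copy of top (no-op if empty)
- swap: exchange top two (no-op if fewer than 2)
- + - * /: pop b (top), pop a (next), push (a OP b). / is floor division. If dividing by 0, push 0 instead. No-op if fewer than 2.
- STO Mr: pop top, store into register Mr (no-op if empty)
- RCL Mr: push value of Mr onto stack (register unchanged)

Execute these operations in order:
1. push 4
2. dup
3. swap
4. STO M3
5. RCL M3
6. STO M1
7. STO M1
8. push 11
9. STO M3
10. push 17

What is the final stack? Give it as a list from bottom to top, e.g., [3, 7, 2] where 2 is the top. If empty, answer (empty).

After op 1 (push 4): stack=[4] mem=[0,0,0,0]
After op 2 (dup): stack=[4,4] mem=[0,0,0,0]
After op 3 (swap): stack=[4,4] mem=[0,0,0,0]
After op 4 (STO M3): stack=[4] mem=[0,0,0,4]
After op 5 (RCL M3): stack=[4,4] mem=[0,0,0,4]
After op 6 (STO M1): stack=[4] mem=[0,4,0,4]
After op 7 (STO M1): stack=[empty] mem=[0,4,0,4]
After op 8 (push 11): stack=[11] mem=[0,4,0,4]
After op 9 (STO M3): stack=[empty] mem=[0,4,0,11]
After op 10 (push 17): stack=[17] mem=[0,4,0,11]

Answer: [17]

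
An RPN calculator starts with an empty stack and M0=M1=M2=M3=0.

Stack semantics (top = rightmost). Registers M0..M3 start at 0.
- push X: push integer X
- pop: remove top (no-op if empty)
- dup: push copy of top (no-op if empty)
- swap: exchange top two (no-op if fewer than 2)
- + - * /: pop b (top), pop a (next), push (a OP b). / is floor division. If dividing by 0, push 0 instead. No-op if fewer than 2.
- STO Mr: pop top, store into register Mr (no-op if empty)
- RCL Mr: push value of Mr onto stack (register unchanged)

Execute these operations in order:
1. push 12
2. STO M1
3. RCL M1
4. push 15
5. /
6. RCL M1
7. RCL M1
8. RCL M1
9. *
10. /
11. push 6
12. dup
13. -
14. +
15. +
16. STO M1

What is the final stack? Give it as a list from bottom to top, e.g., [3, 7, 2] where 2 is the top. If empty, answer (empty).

Answer: (empty)

Derivation:
After op 1 (push 12): stack=[12] mem=[0,0,0,0]
After op 2 (STO M1): stack=[empty] mem=[0,12,0,0]
After op 3 (RCL M1): stack=[12] mem=[0,12,0,0]
After op 4 (push 15): stack=[12,15] mem=[0,12,0,0]
After op 5 (/): stack=[0] mem=[0,12,0,0]
After op 6 (RCL M1): stack=[0,12] mem=[0,12,0,0]
After op 7 (RCL M1): stack=[0,12,12] mem=[0,12,0,0]
After op 8 (RCL M1): stack=[0,12,12,12] mem=[0,12,0,0]
After op 9 (*): stack=[0,12,144] mem=[0,12,0,0]
After op 10 (/): stack=[0,0] mem=[0,12,0,0]
After op 11 (push 6): stack=[0,0,6] mem=[0,12,0,0]
After op 12 (dup): stack=[0,0,6,6] mem=[0,12,0,0]
After op 13 (-): stack=[0,0,0] mem=[0,12,0,0]
After op 14 (+): stack=[0,0] mem=[0,12,0,0]
After op 15 (+): stack=[0] mem=[0,12,0,0]
After op 16 (STO M1): stack=[empty] mem=[0,0,0,0]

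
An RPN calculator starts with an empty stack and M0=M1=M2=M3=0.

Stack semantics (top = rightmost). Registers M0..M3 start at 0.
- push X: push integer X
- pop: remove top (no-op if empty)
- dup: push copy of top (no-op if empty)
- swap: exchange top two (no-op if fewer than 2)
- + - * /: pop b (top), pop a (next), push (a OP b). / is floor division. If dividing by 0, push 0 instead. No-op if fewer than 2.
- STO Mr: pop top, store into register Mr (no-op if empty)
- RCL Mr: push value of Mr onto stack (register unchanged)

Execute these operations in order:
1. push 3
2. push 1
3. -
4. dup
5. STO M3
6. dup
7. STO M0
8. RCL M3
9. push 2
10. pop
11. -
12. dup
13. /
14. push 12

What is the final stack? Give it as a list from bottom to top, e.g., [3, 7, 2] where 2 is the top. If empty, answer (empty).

After op 1 (push 3): stack=[3] mem=[0,0,0,0]
After op 2 (push 1): stack=[3,1] mem=[0,0,0,0]
After op 3 (-): stack=[2] mem=[0,0,0,0]
After op 4 (dup): stack=[2,2] mem=[0,0,0,0]
After op 5 (STO M3): stack=[2] mem=[0,0,0,2]
After op 6 (dup): stack=[2,2] mem=[0,0,0,2]
After op 7 (STO M0): stack=[2] mem=[2,0,0,2]
After op 8 (RCL M3): stack=[2,2] mem=[2,0,0,2]
After op 9 (push 2): stack=[2,2,2] mem=[2,0,0,2]
After op 10 (pop): stack=[2,2] mem=[2,0,0,2]
After op 11 (-): stack=[0] mem=[2,0,0,2]
After op 12 (dup): stack=[0,0] mem=[2,0,0,2]
After op 13 (/): stack=[0] mem=[2,0,0,2]
After op 14 (push 12): stack=[0,12] mem=[2,0,0,2]

Answer: [0, 12]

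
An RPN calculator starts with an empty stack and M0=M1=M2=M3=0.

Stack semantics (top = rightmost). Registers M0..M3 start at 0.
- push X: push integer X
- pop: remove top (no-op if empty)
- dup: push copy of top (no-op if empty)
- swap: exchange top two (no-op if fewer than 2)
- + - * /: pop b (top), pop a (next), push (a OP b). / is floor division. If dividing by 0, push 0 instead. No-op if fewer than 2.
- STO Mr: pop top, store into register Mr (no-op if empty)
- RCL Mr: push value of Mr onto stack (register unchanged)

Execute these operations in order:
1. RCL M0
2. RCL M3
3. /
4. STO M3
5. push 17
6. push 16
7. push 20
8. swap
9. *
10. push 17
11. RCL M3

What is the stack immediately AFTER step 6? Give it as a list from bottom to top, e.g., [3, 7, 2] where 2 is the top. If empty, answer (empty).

After op 1 (RCL M0): stack=[0] mem=[0,0,0,0]
After op 2 (RCL M3): stack=[0,0] mem=[0,0,0,0]
After op 3 (/): stack=[0] mem=[0,0,0,0]
After op 4 (STO M3): stack=[empty] mem=[0,0,0,0]
After op 5 (push 17): stack=[17] mem=[0,0,0,0]
After op 6 (push 16): stack=[17,16] mem=[0,0,0,0]

[17, 16]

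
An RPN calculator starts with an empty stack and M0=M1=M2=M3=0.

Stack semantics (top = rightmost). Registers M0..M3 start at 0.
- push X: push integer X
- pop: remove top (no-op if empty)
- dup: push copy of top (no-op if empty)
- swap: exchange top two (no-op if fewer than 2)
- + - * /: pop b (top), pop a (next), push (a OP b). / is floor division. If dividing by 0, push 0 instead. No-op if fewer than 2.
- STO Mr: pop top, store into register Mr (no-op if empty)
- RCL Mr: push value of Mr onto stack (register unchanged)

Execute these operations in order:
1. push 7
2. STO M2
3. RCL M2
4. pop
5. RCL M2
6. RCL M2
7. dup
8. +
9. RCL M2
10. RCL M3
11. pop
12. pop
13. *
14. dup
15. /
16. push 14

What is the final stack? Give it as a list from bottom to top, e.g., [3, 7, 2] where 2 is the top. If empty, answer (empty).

After op 1 (push 7): stack=[7] mem=[0,0,0,0]
After op 2 (STO M2): stack=[empty] mem=[0,0,7,0]
After op 3 (RCL M2): stack=[7] mem=[0,0,7,0]
After op 4 (pop): stack=[empty] mem=[0,0,7,0]
After op 5 (RCL M2): stack=[7] mem=[0,0,7,0]
After op 6 (RCL M2): stack=[7,7] mem=[0,0,7,0]
After op 7 (dup): stack=[7,7,7] mem=[0,0,7,0]
After op 8 (+): stack=[7,14] mem=[0,0,7,0]
After op 9 (RCL M2): stack=[7,14,7] mem=[0,0,7,0]
After op 10 (RCL M3): stack=[7,14,7,0] mem=[0,0,7,0]
After op 11 (pop): stack=[7,14,7] mem=[0,0,7,0]
After op 12 (pop): stack=[7,14] mem=[0,0,7,0]
After op 13 (*): stack=[98] mem=[0,0,7,0]
After op 14 (dup): stack=[98,98] mem=[0,0,7,0]
After op 15 (/): stack=[1] mem=[0,0,7,0]
After op 16 (push 14): stack=[1,14] mem=[0,0,7,0]

Answer: [1, 14]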